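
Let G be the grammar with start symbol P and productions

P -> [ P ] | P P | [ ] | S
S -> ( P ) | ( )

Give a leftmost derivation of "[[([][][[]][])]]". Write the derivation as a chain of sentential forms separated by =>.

P => [P] => [[P]] => [[S]] => [[(P)]] => [[(PP)]] => [[([]P)]] => [[([]PP)]] => [[([]PPP)]] => [[([][]PP)]] => [[([][][P]P)]] => [[([][][[]]P)]] => [[([][][[]][])]]

P => [P]   [P -> [ P ]]
[P] => [[P]]   [P -> [ P ]]
[[P]] => [[S]]   [P -> S]
[[S]] => [[(P)]]   [S -> ( P )]
[[(P)]] => [[(PP)]]   [P -> P P]
[[(PP)]] => [[([]P)]]   [P -> [ ]]
[[([]P)]] => [[([]PP)]]   [P -> P P]
[[([]PP)]] => [[([]PPP)]]   [P -> P P]
[[([]PPP)]] => [[([][]PP)]]   [P -> [ ]]
[[([][]PP)]] => [[([][][P]P)]]   [P -> [ P ]]
[[([][][P]P)]] => [[([][][[]]P)]]   [P -> [ ]]
[[([][][[]]P)]] => [[([][][[]][])]]   [P -> [ ]]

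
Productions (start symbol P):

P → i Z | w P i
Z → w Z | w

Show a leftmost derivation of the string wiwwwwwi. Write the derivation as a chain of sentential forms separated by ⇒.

P ⇒ wPi ⇒ wiZi ⇒ wiwZi ⇒ wiwwZi ⇒ wiwwwZi ⇒ wiwwwwZi ⇒ wiwwwwwi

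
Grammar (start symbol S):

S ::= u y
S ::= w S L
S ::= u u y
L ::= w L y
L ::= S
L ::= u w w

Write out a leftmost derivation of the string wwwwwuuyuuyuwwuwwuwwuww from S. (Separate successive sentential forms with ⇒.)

S⇒wSL⇒wwSLL⇒wwwSLLL⇒wwwwSLLLL⇒wwwwwSLLLLL⇒wwwwwuuyLLLLL⇒wwwwwuuySLLLL⇒wwwwwuuyuuyLLLL⇒wwwwwuuyuuyuwwLLL⇒wwwwwuuyuuyuwwuwwLL⇒wwwwwuuyuuyuwwuwwuwwL⇒wwwwwuuyuuyuwwuwwuwwuww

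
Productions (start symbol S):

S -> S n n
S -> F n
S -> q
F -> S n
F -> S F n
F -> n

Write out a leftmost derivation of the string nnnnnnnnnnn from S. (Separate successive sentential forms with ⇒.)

S ⇒ Fn ⇒ SFnn ⇒ SnnFnn ⇒ FnnnFnn ⇒ SnnnnFnn ⇒ FnnnnnFnn ⇒ nnnnnnFnn ⇒ nnnnnnSnnn ⇒ nnnnnnFnnnn ⇒ nnnnnnnnnnn

S ⇒ Fn   [S -> F n]
Fn ⇒ SFnn   [F -> S F n]
SFnn ⇒ SnnFnn   [S -> S n n]
SnnFnn ⇒ FnnnFnn   [S -> F n]
FnnnFnn ⇒ SnnnnFnn   [F -> S n]
SnnnnFnn ⇒ FnnnnnFnn   [S -> F n]
FnnnnnFnn ⇒ nnnnnnFnn   [F -> n]
nnnnnnFnn ⇒ nnnnnnSnnn   [F -> S n]
nnnnnnSnnn ⇒ nnnnnnFnnnn   [S -> F n]
nnnnnnFnnnn ⇒ nnnnnnnnnnn   [F -> n]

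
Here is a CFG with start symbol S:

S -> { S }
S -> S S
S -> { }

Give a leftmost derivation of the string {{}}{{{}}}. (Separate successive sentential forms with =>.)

S => SS   [S -> S S]
SS => {S}S   [S -> { S }]
{S}S => {{}}S   [S -> { }]
{{}}S => {{}}{S}   [S -> { S }]
{{}}{S} => {{}}{{S}}   [S -> { S }]
{{}}{{S}} => {{}}{{{}}}   [S -> { }]

S => SS => {S}S => {{}}S => {{}}{S} => {{}}{{S}} => {{}}{{{}}}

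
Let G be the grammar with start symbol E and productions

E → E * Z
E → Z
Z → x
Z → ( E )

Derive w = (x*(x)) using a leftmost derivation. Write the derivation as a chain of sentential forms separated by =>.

E => Z   [E → Z]
Z => (E)   [Z → ( E )]
(E) => (E*Z)   [E → E * Z]
(E*Z) => (Z*Z)   [E → Z]
(Z*Z) => (x*Z)   [Z → x]
(x*Z) => (x*(E))   [Z → ( E )]
(x*(E)) => (x*(Z))   [E → Z]
(x*(Z)) => (x*(x))   [Z → x]

E => Z => (E) => (E*Z) => (Z*Z) => (x*Z) => (x*(E)) => (x*(Z)) => (x*(x))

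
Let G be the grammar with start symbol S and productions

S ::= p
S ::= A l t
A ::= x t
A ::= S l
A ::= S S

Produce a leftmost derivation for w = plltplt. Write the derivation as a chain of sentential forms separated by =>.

S => Alt   [S ::= A l t]
Alt => SSlt   [A ::= S S]
SSlt => AltSlt   [S ::= A l t]
AltSlt => SlltSlt   [A ::= S l]
SlltSlt => plltSlt   [S ::= p]
plltSlt => plltplt   [S ::= p]

S=>Alt=>SSlt=>AltSlt=>SlltSlt=>plltSlt=>plltplt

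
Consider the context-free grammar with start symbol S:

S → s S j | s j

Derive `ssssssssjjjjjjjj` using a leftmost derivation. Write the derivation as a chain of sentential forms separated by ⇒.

S⇒sSj⇒ssSjj⇒sssSjjj⇒ssssSjjjj⇒sssssSjjjjj⇒ssssssSjjjjjj⇒sssssssSjjjjjjj⇒ssssssssjjjjjjjj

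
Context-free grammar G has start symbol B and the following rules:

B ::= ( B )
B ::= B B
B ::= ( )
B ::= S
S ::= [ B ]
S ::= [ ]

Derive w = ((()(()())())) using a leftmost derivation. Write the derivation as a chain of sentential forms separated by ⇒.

B ⇒ (B) ⇒ ((B)) ⇒ ((BB)) ⇒ ((()B)) ⇒ ((()BB)) ⇒ ((()(B)B)) ⇒ ((()(BB)B)) ⇒ ((()(()B)B)) ⇒ ((()(()())B)) ⇒ ((()(()())()))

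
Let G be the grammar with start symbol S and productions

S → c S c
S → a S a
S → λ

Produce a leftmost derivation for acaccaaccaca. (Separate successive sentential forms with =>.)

S => aSa   [S → a S a]
aSa => acSca   [S → c S c]
acSca => acaSaca   [S → a S a]
acaSaca => acacScaca   [S → c S c]
acacScaca => acaccSccaca   [S → c S c]
acaccSccaca => acaccaSaccaca   [S → a S a]
acaccaSaccaca => acaccaaccaca   [S → λ]

S => aSa => acSca => acaSaca => acacScaca => acaccSccaca => acaccaSaccaca => acaccaaccaca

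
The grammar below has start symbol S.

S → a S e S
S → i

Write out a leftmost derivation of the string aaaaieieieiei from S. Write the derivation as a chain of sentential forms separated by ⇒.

S ⇒ aSeS ⇒ aaSeSeS ⇒ aaaSeSeSeS ⇒ aaaaSeSeSeSeS ⇒ aaaaieSeSeSeS ⇒ aaaaieieSeSeS ⇒ aaaaieieieSeS ⇒ aaaaieieieieS ⇒ aaaaieieieiei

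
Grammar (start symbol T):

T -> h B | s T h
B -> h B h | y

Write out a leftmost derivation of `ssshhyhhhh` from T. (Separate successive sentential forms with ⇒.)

T ⇒ sTh   [T -> s T h]
sTh ⇒ ssThh   [T -> s T h]
ssThh ⇒ sssThhh   [T -> s T h]
sssThhh ⇒ ssshBhhh   [T -> h B]
ssshBhhh ⇒ ssshhBhhhh   [B -> h B h]
ssshhBhhhh ⇒ ssshhyhhhh   [B -> y]

T⇒sTh⇒ssThh⇒sssThhh⇒ssshBhhh⇒ssshhBhhhh⇒ssshhyhhhh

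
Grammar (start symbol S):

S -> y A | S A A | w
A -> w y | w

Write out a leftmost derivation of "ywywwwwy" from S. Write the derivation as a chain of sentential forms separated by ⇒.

S ⇒ SAA ⇒ SAAAA ⇒ yAAAAA ⇒ ywyAAAA ⇒ ywywAAA ⇒ ywywwAA ⇒ ywywwwA ⇒ ywywwwwy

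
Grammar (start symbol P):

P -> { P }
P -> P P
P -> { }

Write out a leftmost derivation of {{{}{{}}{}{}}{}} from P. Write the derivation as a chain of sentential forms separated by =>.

P=>{P}=>{PP}=>{{P}P}=>{{PP}P}=>{{PPP}P}=>{{PPPP}P}=>{{{}PPP}P}=>{{{}{P}PP}P}=>{{{}{{}}PP}P}=>{{{}{{}}{}P}P}=>{{{}{{}}{}{}}P}=>{{{}{{}}{}{}}{}}

P => {P}   [P -> { P }]
{P} => {PP}   [P -> P P]
{PP} => {{P}P}   [P -> { P }]
{{P}P} => {{PP}P}   [P -> P P]
{{PP}P} => {{PPP}P}   [P -> P P]
{{PPP}P} => {{PPPP}P}   [P -> P P]
{{PPPP}P} => {{{}PPP}P}   [P -> { }]
{{{}PPP}P} => {{{}{P}PP}P}   [P -> { P }]
{{{}{P}PP}P} => {{{}{{}}PP}P}   [P -> { }]
{{{}{{}}PP}P} => {{{}{{}}{}P}P}   [P -> { }]
{{{}{{}}{}P}P} => {{{}{{}}{}{}}P}   [P -> { }]
{{{}{{}}{}{}}P} => {{{}{{}}{}{}}{}}   [P -> { }]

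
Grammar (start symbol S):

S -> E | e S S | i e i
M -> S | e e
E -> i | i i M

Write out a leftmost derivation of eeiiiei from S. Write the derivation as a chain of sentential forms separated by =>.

S => eSS   [S -> e S S]
eSS => eeSSS   [S -> e S S]
eeSSS => eeESS   [S -> E]
eeESS => eeiSS   [E -> i]
eeiSS => eeiES   [S -> E]
eeiES => eeiiS   [E -> i]
eeiiS => eeiiiei   [S -> i e i]

S => eSS => eeSSS => eeESS => eeiSS => eeiES => eeiiS => eeiiiei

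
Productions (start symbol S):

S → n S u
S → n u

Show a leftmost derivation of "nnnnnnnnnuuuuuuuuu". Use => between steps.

S=>nSu=>nnSuu=>nnnSuuu=>nnnnSuuuu=>nnnnnSuuuuu=>nnnnnnSuuuuuu=>nnnnnnnSuuuuuuu=>nnnnnnnnSuuuuuuuu=>nnnnnnnnnuuuuuuuuu

S => nSu   [S → n S u]
nSu => nnSuu   [S → n S u]
nnSuu => nnnSuuu   [S → n S u]
nnnSuuu => nnnnSuuuu   [S → n S u]
nnnnSuuuu => nnnnnSuuuuu   [S → n S u]
nnnnnSuuuuu => nnnnnnSuuuuuu   [S → n S u]
nnnnnnSuuuuuu => nnnnnnnSuuuuuuu   [S → n S u]
nnnnnnnSuuuuuuu => nnnnnnnnSuuuuuuuu   [S → n S u]
nnnnnnnnSuuuuuuuu => nnnnnnnnnuuuuuuuuu   [S → n u]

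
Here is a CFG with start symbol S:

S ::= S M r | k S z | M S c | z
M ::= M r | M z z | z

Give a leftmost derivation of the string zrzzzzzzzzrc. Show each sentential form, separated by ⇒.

S ⇒ MSc ⇒ MzzSc ⇒ MzzzzSc ⇒ MrzzzzSc ⇒ zrzzzzSc ⇒ zrzzzzSMrc ⇒ zrzzzzzMrc ⇒ zrzzzzzMzzrc ⇒ zrzzzzzzzzrc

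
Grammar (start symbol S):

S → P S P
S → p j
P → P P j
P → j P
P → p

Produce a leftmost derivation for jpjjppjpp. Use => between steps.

S => PSP => jPSP => jpSP => jpPSPP => jpjPSPP => jpjjPSPP => jpjjpSPP => jpjjppjPP => jpjjppjpP => jpjjppjpp

S => PSP   [S → P S P]
PSP => jPSP   [P → j P]
jPSP => jpSP   [P → p]
jpSP => jpPSPP   [S → P S P]
jpPSPP => jpjPSPP   [P → j P]
jpjPSPP => jpjjPSPP   [P → j P]
jpjjPSPP => jpjjpSPP   [P → p]
jpjjpSPP => jpjjppjPP   [S → p j]
jpjjppjPP => jpjjppjpP   [P → p]
jpjjppjpP => jpjjppjpp   [P → p]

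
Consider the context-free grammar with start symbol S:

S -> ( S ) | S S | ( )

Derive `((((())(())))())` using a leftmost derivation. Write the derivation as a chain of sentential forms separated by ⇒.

S ⇒ (S) ⇒ (SS) ⇒ ((S)S) ⇒ (((S))S) ⇒ (((SS))S) ⇒ ((((S)S))S) ⇒ ((((())S))S) ⇒ ((((())(S)))S) ⇒ ((((())(())))S) ⇒ ((((())(())))())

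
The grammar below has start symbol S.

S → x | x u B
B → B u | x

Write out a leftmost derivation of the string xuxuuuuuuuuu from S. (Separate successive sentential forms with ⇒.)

S ⇒ xuB   [S → x u B]
xuB ⇒ xuBu   [B → B u]
xuBu ⇒ xuBuu   [B → B u]
xuBuu ⇒ xuBuuu   [B → B u]
xuBuuu ⇒ xuBuuuu   [B → B u]
xuBuuuu ⇒ xuBuuuuu   [B → B u]
xuBuuuuu ⇒ xuBuuuuuu   [B → B u]
xuBuuuuuu ⇒ xuBuuuuuuu   [B → B u]
xuBuuuuuuu ⇒ xuBuuuuuuuu   [B → B u]
xuBuuuuuuuu ⇒ xuBuuuuuuuuu   [B → B u]
xuBuuuuuuuuu ⇒ xuxuuuuuuuuu   [B → x]

S ⇒ xuB ⇒ xuBu ⇒ xuBuu ⇒ xuBuuu ⇒ xuBuuuu ⇒ xuBuuuuu ⇒ xuBuuuuuu ⇒ xuBuuuuuuu ⇒ xuBuuuuuuuu ⇒ xuBuuuuuuuuu ⇒ xuxuuuuuuuuu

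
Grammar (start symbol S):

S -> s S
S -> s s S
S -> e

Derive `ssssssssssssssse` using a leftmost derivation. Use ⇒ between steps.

S ⇒ ssS   [S -> s s S]
ssS ⇒ sssS   [S -> s S]
sssS ⇒ sssssS   [S -> s s S]
sssssS ⇒ ssssssS   [S -> s S]
ssssssS ⇒ ssssssssS   [S -> s s S]
ssssssssS ⇒ sssssssssS   [S -> s S]
sssssssssS ⇒ ssssssssssS   [S -> s S]
ssssssssssS ⇒ sssssssssssS   [S -> s S]
sssssssssssS ⇒ sssssssssssssS   [S -> s s S]
sssssssssssssS ⇒ sssssssssssssssS   [S -> s s S]
sssssssssssssssS ⇒ ssssssssssssssse   [S -> e]

S⇒ssS⇒sssS⇒sssssS⇒ssssssS⇒ssssssssS⇒sssssssssS⇒ssssssssssS⇒sssssssssssS⇒sssssssssssssS⇒sssssssssssssssS⇒ssssssssssssssse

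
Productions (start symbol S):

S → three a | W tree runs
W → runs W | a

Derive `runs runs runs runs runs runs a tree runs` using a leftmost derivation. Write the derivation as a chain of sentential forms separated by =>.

S => W tree runs => runs W tree runs => runs runs W tree runs => runs runs runs W tree runs => runs runs runs runs W tree runs => runs runs runs runs runs W tree runs => runs runs runs runs runs runs W tree runs => runs runs runs runs runs runs a tree runs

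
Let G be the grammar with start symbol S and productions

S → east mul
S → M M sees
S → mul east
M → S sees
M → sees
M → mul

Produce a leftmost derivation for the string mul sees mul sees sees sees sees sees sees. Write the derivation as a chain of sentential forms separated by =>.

S => M M sees   [S → M M sees]
M M sees => mul M sees   [M → mul]
mul M sees => mul S sees sees   [M → S sees]
mul S sees sees => mul M M sees sees sees   [S → M M sees]
mul M M sees sees sees => mul S sees M sees sees sees   [M → S sees]
mul S sees M sees sees sees => mul M M sees sees M sees sees sees   [S → M M sees]
mul M M sees sees M sees sees sees => mul sees M sees sees M sees sees sees   [M → sees]
mul sees M sees sees M sees sees sees => mul sees mul sees sees M sees sees sees   [M → mul]
mul sees mul sees sees M sees sees sees => mul sees mul sees sees sees sees sees sees   [M → sees]

S => M M sees => mul M sees => mul S sees sees => mul M M sees sees sees => mul S sees M sees sees sees => mul M M sees sees M sees sees sees => mul sees M sees sees M sees sees sees => mul sees mul sees sees M sees sees sees => mul sees mul sees sees sees sees sees sees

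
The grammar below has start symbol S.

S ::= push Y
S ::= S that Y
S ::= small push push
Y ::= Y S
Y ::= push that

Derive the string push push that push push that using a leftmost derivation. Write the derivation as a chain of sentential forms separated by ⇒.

S ⇒ push Y ⇒ push Y S ⇒ push push that S ⇒ push push that push Y ⇒ push push that push push that

S ⇒ push Y   [S ::= push Y]
push Y ⇒ push Y S   [Y ::= Y S]
push Y S ⇒ push push that S   [Y ::= push that]
push push that S ⇒ push push that push Y   [S ::= push Y]
push push that push Y ⇒ push push that push push that   [Y ::= push that]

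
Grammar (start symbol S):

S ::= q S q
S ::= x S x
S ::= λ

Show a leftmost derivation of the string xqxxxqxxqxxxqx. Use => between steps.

S => xSx   [S ::= x S x]
xSx => xqSqx   [S ::= q S q]
xqSqx => xqxSxqx   [S ::= x S x]
xqxSxqx => xqxxSxxqx   [S ::= x S x]
xqxxSxxqx => xqxxxSxxxqx   [S ::= x S x]
xqxxxSxxxqx => xqxxxqSqxxxqx   [S ::= q S q]
xqxxxqSqxxxqx => xqxxxqxSxqxxxqx   [S ::= x S x]
xqxxxqxSxqxxxqx => xqxxxqxxqxxxqx   [S ::= λ]

S => xSx => xqSqx => xqxSxqx => xqxxSxxqx => xqxxxSxxxqx => xqxxxqSqxxxqx => xqxxxqxSxqxxxqx => xqxxxqxxqxxxqx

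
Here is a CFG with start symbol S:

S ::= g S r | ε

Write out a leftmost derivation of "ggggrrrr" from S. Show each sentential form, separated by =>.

S=>gSr=>ggSrr=>gggSrrr=>ggggSrrrr=>ggggrrrr

S => gSr   [S ::= g S r]
gSr => ggSrr   [S ::= g S r]
ggSrr => gggSrrr   [S ::= g S r]
gggSrrr => ggggSrrrr   [S ::= g S r]
ggggSrrrr => ggggrrrr   [S ::= ε]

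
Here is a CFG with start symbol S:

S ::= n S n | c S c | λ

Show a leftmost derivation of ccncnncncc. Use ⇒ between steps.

S ⇒ cSc ⇒ ccScc ⇒ ccnSncc ⇒ ccncScncc ⇒ ccncnSncncc ⇒ ccncnncncc

S ⇒ cSc   [S ::= c S c]
cSc ⇒ ccScc   [S ::= c S c]
ccScc ⇒ ccnSncc   [S ::= n S n]
ccnSncc ⇒ ccncScncc   [S ::= c S c]
ccncScncc ⇒ ccncnSncncc   [S ::= n S n]
ccncnSncncc ⇒ ccncnncncc   [S ::= λ]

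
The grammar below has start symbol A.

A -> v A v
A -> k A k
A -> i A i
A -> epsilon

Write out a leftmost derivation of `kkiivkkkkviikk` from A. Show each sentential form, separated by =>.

A=>kAk=>kkAkk=>kkiAikk=>kkiiAiikk=>kkiivAviikk=>kkiivkAkviikk=>kkiivkkAkkviikk=>kkiivkkkkviikk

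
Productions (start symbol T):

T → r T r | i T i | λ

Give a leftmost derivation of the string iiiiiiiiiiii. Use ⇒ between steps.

T ⇒ iTi ⇒ iiTii ⇒ iiiTiii ⇒ iiiiTiiii ⇒ iiiiiTiiiii ⇒ iiiiiiTiiiiii ⇒ iiiiiiiiiiii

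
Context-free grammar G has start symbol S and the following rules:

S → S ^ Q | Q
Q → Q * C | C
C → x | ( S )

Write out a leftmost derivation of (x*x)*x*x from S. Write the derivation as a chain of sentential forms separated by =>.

S => Q   [S → Q]
Q => Q*C   [Q → Q * C]
Q*C => Q*C*C   [Q → Q * C]
Q*C*C => C*C*C   [Q → C]
C*C*C => (S)*C*C   [C → ( S )]
(S)*C*C => (Q)*C*C   [S → Q]
(Q)*C*C => (Q*C)*C*C   [Q → Q * C]
(Q*C)*C*C => (C*C)*C*C   [Q → C]
(C*C)*C*C => (x*C)*C*C   [C → x]
(x*C)*C*C => (x*x)*C*C   [C → x]
(x*x)*C*C => (x*x)*x*C   [C → x]
(x*x)*x*C => (x*x)*x*x   [C → x]

S => Q => Q*C => Q*C*C => C*C*C => (S)*C*C => (Q)*C*C => (Q*C)*C*C => (C*C)*C*C => (x*C)*C*C => (x*x)*C*C => (x*x)*x*C => (x*x)*x*x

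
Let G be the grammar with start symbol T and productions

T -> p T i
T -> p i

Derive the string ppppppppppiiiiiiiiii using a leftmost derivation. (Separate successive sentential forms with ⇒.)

T ⇒ pTi ⇒ ppTii ⇒ pppTiii ⇒ ppppTiiii ⇒ pppppTiiiii ⇒ ppppppTiiiiii ⇒ pppppppTiiiiiii ⇒ ppppppppTiiiiiiii ⇒ pppppppppTiiiiiiiii ⇒ ppppppppppiiiiiiiiii

T ⇒ pTi   [T -> p T i]
pTi ⇒ ppTii   [T -> p T i]
ppTii ⇒ pppTiii   [T -> p T i]
pppTiii ⇒ ppppTiiii   [T -> p T i]
ppppTiiii ⇒ pppppTiiiii   [T -> p T i]
pppppTiiiii ⇒ ppppppTiiiiii   [T -> p T i]
ppppppTiiiiii ⇒ pppppppTiiiiiii   [T -> p T i]
pppppppTiiiiiii ⇒ ppppppppTiiiiiiii   [T -> p T i]
ppppppppTiiiiiiii ⇒ pppppppppTiiiiiiiii   [T -> p T i]
pppppppppTiiiiiiiii ⇒ ppppppppppiiiiiiiiii   [T -> p i]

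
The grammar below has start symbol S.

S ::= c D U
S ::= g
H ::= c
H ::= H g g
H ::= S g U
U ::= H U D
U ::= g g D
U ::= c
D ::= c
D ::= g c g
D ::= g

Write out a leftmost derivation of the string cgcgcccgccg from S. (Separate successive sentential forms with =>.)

S => cDU => cgcgU => cgcgHUD => cgcgSgUUD => cgcgcDUgUUD => cgcgccUgUUD => cgcgcccgUUD => cgcgcccgcUD => cgcgcccgccD => cgcgcccgccg

S => cDU   [S ::= c D U]
cDU => cgcgU   [D ::= g c g]
cgcgU => cgcgHUD   [U ::= H U D]
cgcgHUD => cgcgSgUUD   [H ::= S g U]
cgcgSgUUD => cgcgcDUgUUD   [S ::= c D U]
cgcgcDUgUUD => cgcgccUgUUD   [D ::= c]
cgcgccUgUUD => cgcgcccgUUD   [U ::= c]
cgcgcccgUUD => cgcgcccgcUD   [U ::= c]
cgcgcccgcUD => cgcgcccgccD   [U ::= c]
cgcgcccgccD => cgcgcccgccg   [D ::= g]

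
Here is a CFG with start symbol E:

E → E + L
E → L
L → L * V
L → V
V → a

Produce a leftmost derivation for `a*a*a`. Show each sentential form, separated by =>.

E => L   [E → L]
L => L*V   [L → L * V]
L*V => L*V*V   [L → L * V]
L*V*V => V*V*V   [L → V]
V*V*V => a*V*V   [V → a]
a*V*V => a*a*V   [V → a]
a*a*V => a*a*a   [V → a]

E => L => L*V => L*V*V => V*V*V => a*V*V => a*a*V => a*a*a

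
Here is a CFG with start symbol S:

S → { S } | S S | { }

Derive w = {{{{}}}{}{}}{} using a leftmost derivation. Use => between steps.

S => SS   [S → S S]
SS => {S}S   [S → { S }]
{S}S => {SS}S   [S → S S]
{SS}S => {SSS}S   [S → S S]
{SSS}S => {{S}SS}S   [S → { S }]
{{S}SS}S => {{{S}}SS}S   [S → { S }]
{{{S}}SS}S => {{{{}}}SS}S   [S → { }]
{{{{}}}SS}S => {{{{}}}{}S}S   [S → { }]
{{{{}}}{}S}S => {{{{}}}{}{}}S   [S → { }]
{{{{}}}{}{}}S => {{{{}}}{}{}}{}   [S → { }]

S => SS => {S}S => {SS}S => {SSS}S => {{S}SS}S => {{{S}}SS}S => {{{{}}}SS}S => {{{{}}}{}S}S => {{{{}}}{}{}}S => {{{{}}}{}{}}{}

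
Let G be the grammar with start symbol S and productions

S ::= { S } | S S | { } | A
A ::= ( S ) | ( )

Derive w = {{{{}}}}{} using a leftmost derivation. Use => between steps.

S => SS => {S}S => {{S}}S => {{{S}}}S => {{{{}}}}S => {{{{}}}}{}

S => SS   [S ::= S S]
SS => {S}S   [S ::= { S }]
{S}S => {{S}}S   [S ::= { S }]
{{S}}S => {{{S}}}S   [S ::= { S }]
{{{S}}}S => {{{{}}}}S   [S ::= { }]
{{{{}}}}S => {{{{}}}}{}   [S ::= { }]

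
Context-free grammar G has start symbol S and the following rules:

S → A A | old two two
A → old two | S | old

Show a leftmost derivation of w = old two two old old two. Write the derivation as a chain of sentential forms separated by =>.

S => A A => S A => old two two A => old two two S => old two two A A => old two two old A => old two two old old two

S => A A   [S → A A]
A A => S A   [A → S]
S A => old two two A   [S → old two two]
old two two A => old two two S   [A → S]
old two two S => old two two A A   [S → A A]
old two two A A => old two two old A   [A → old]
old two two old A => old two two old old two   [A → old two]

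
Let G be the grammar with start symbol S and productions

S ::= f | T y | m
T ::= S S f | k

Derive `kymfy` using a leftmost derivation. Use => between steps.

S => Ty   [S ::= T y]
Ty => SSfy   [T ::= S S f]
SSfy => TySfy   [S ::= T y]
TySfy => kySfy   [T ::= k]
kySfy => kymfy   [S ::= m]

S => Ty => SSfy => TySfy => kySfy => kymfy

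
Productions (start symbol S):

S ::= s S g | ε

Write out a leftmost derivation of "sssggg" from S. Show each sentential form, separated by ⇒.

S ⇒ sSg ⇒ ssSgg ⇒ sssSggg ⇒ sssggg

S ⇒ sSg   [S ::= s S g]
sSg ⇒ ssSgg   [S ::= s S g]
ssSgg ⇒ sssSggg   [S ::= s S g]
sssSggg ⇒ sssggg   [S ::= ε]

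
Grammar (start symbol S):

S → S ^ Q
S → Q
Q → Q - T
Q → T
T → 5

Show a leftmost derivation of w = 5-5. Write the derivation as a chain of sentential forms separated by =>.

S => Q   [S → Q]
Q => Q-T   [Q → Q - T]
Q-T => T-T   [Q → T]
T-T => 5-T   [T → 5]
5-T => 5-5   [T → 5]

S=>Q=>Q-T=>T-T=>5-T=>5-5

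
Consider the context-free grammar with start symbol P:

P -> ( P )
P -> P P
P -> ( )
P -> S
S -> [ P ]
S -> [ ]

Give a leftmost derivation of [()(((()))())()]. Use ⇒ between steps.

P ⇒ S ⇒ [P] ⇒ [PP] ⇒ [()P] ⇒ [()PP] ⇒ [()(P)P] ⇒ [()(PP)P] ⇒ [()((P)P)P] ⇒ [()(((P))P)P] ⇒ [()(((()))P)P] ⇒ [()(((()))())P] ⇒ [()(((()))())()]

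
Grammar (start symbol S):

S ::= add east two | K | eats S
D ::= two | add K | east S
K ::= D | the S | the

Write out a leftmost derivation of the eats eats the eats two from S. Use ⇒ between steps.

S ⇒ K ⇒ the S ⇒ the eats S ⇒ the eats eats S ⇒ the eats eats K ⇒ the eats eats the S ⇒ the eats eats the eats S ⇒ the eats eats the eats K ⇒ the eats eats the eats D ⇒ the eats eats the eats two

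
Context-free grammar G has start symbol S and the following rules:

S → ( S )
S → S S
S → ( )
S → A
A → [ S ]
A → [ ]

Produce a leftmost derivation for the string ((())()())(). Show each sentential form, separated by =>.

S => SS   [S → S S]
SS => (S)S   [S → ( S )]
(S)S => (SS)S   [S → S S]
(SS)S => ((S)S)S   [S → ( S )]
((S)S)S => ((())S)S   [S → ( )]
((())S)S => ((())SS)S   [S → S S]
((())SS)S => ((())()S)S   [S → ( )]
((())()S)S => ((())()())S   [S → ( )]
((())()())S => ((())()())()   [S → ( )]

S=>SS=>(S)S=>(SS)S=>((S)S)S=>((())S)S=>((())SS)S=>((())()S)S=>((())()())S=>((())()())()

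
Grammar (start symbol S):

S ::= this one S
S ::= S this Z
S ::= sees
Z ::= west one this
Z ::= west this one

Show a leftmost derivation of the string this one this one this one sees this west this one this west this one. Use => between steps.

S => S this Z => this one S this Z => this one S this Z this Z => this one this one S this Z this Z => this one this one this one S this Z this Z => this one this one this one sees this Z this Z => this one this one this one sees this west this one this Z => this one this one this one sees this west this one this west this one

S => S this Z   [S ::= S this Z]
S this Z => this one S this Z   [S ::= this one S]
this one S this Z => this one S this Z this Z   [S ::= S this Z]
this one S this Z this Z => this one this one S this Z this Z   [S ::= this one S]
this one this one S this Z this Z => this one this one this one S this Z this Z   [S ::= this one S]
this one this one this one S this Z this Z => this one this one this one sees this Z this Z   [S ::= sees]
this one this one this one sees this Z this Z => this one this one this one sees this west this one this Z   [Z ::= west this one]
this one this one this one sees this west this one this Z => this one this one this one sees this west this one this west this one   [Z ::= west this one]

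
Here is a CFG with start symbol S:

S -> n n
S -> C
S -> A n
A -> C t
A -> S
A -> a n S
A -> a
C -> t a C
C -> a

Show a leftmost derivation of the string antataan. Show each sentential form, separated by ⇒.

S ⇒ An ⇒ anSn ⇒ anCn ⇒ antaCn ⇒ antataCn ⇒ antataan

S ⇒ An   [S -> A n]
An ⇒ anSn   [A -> a n S]
anSn ⇒ anCn   [S -> C]
anCn ⇒ antaCn   [C -> t a C]
antaCn ⇒ antataCn   [C -> t a C]
antataCn ⇒ antataan   [C -> a]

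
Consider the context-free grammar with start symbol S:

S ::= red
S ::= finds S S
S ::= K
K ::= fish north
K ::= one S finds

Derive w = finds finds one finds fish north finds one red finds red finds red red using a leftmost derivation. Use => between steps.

S => finds S S => finds finds S S S => finds finds K S S => finds finds one S finds S S => finds finds one finds S S finds S S => finds finds one finds K S finds S S => finds finds one finds fish north S finds S S => finds finds one finds fish north finds S S finds S S => finds finds one finds fish north finds K S finds S S => finds finds one finds fish north finds one S finds S finds S S => finds finds one finds fish north finds one red finds S finds S S => finds finds one finds fish north finds one red finds red finds S S => finds finds one finds fish north finds one red finds red finds red S => finds finds one finds fish north finds one red finds red finds red red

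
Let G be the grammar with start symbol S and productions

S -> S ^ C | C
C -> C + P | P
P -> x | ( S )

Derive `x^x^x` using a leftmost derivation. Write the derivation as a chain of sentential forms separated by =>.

S => S^C => S^C^C => C^C^C => P^C^C => x^C^C => x^P^C => x^x^C => x^x^P => x^x^x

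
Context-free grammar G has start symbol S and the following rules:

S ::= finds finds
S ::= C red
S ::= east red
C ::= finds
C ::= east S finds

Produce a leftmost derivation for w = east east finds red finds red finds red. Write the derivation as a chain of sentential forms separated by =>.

S => C red => east S finds red => east C red finds red => east east S finds red finds red => east east C red finds red finds red => east east finds red finds red finds red

S => C red   [S ::= C red]
C red => east S finds red   [C ::= east S finds]
east S finds red => east C red finds red   [S ::= C red]
east C red finds red => east east S finds red finds red   [C ::= east S finds]
east east S finds red finds red => east east C red finds red finds red   [S ::= C red]
east east C red finds red finds red => east east finds red finds red finds red   [C ::= finds]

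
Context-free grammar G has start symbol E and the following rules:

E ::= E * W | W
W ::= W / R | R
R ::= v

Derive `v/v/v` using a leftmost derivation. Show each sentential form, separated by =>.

E => W   [E ::= W]
W => W/R   [W ::= W / R]
W/R => W/R/R   [W ::= W / R]
W/R/R => R/R/R   [W ::= R]
R/R/R => v/R/R   [R ::= v]
v/R/R => v/v/R   [R ::= v]
v/v/R => v/v/v   [R ::= v]

E => W => W/R => W/R/R => R/R/R => v/R/R => v/v/R => v/v/v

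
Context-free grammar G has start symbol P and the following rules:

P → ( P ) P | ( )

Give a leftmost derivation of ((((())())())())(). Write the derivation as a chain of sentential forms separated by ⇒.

P ⇒ (P)P   [P → ( P ) P]
(P)P ⇒ ((P)P)P   [P → ( P ) P]
((P)P)P ⇒ (((P)P)P)P   [P → ( P ) P]
(((P)P)P)P ⇒ ((((P)P)P)P)P   [P → ( P ) P]
((((P)P)P)P)P ⇒ ((((())P)P)P)P   [P → ( )]
((((())P)P)P)P ⇒ ((((())())P)P)P   [P → ( )]
((((())())P)P)P ⇒ ((((())())())P)P   [P → ( )]
((((())())())P)P ⇒ ((((())())())())P   [P → ( )]
((((())())())())P ⇒ ((((())())())())()   [P → ( )]

P ⇒ (P)P ⇒ ((P)P)P ⇒ (((P)P)P)P ⇒ ((((P)P)P)P)P ⇒ ((((())P)P)P)P ⇒ ((((())())P)P)P ⇒ ((((())())())P)P ⇒ ((((())())())())P ⇒ ((((())())())())()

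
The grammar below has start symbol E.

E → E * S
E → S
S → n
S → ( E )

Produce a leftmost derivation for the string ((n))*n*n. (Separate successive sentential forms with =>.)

E => E*S => E*S*S => S*S*S => (E)*S*S => (S)*S*S => ((E))*S*S => ((S))*S*S => ((n))*S*S => ((n))*n*S => ((n))*n*n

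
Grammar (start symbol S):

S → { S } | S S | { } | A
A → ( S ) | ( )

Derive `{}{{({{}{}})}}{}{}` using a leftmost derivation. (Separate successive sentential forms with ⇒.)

S ⇒ SS   [S → S S]
SS ⇒ SSS   [S → S S]
SSS ⇒ {}SS   [S → { }]
{}SS ⇒ {}{S}S   [S → { S }]
{}{S}S ⇒ {}{{S}}S   [S → { S }]
{}{{S}}S ⇒ {}{{A}}S   [S → A]
{}{{A}}S ⇒ {}{{(S)}}S   [A → ( S )]
{}{{(S)}}S ⇒ {}{{({S})}}S   [S → { S }]
{}{{({S})}}S ⇒ {}{{({SS})}}S   [S → S S]
{}{{({SS})}}S ⇒ {}{{({{}S})}}S   [S → { }]
{}{{({{}S})}}S ⇒ {}{{({{}{}})}}S   [S → { }]
{}{{({{}{}})}}S ⇒ {}{{({{}{}})}}SS   [S → S S]
{}{{({{}{}})}}SS ⇒ {}{{({{}{}})}}{}S   [S → { }]
{}{{({{}{}})}}{}S ⇒ {}{{({{}{}})}}{}{}   [S → { }]

S ⇒ SS ⇒ SSS ⇒ {}SS ⇒ {}{S}S ⇒ {}{{S}}S ⇒ {}{{A}}S ⇒ {}{{(S)}}S ⇒ {}{{({S})}}S ⇒ {}{{({SS})}}S ⇒ {}{{({{}S})}}S ⇒ {}{{({{}{}})}}S ⇒ {}{{({{}{}})}}SS ⇒ {}{{({{}{}})}}{}S ⇒ {}{{({{}{}})}}{}{}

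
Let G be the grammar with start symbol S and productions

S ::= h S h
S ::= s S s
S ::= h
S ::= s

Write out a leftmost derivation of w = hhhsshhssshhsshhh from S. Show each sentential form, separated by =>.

S => hSh   [S ::= h S h]
hSh => hhShh   [S ::= h S h]
hhShh => hhhShhh   [S ::= h S h]
hhhShhh => hhhsSshhh   [S ::= s S s]
hhhsSshhh => hhhssSsshhh   [S ::= s S s]
hhhssSsshhh => hhhsshShsshhh   [S ::= h S h]
hhhsshShsshhh => hhhsshhShhsshhh   [S ::= h S h]
hhhsshhShhsshhh => hhhsshhsSshhsshhh   [S ::= s S s]
hhhsshhsSshhsshhh => hhhsshhssshhsshhh   [S ::= s]

S => hSh => hhShh => hhhShhh => hhhsSshhh => hhhssSsshhh => hhhsshShsshhh => hhhsshhShhsshhh => hhhsshhsSshhsshhh => hhhsshhssshhsshhh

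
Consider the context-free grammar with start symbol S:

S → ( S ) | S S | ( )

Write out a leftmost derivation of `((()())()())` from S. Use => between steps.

S=>(S)=>(SS)=>(SSS)=>((S)SS)=>((SS)SS)=>((()S)SS)=>((()())SS)=>((()())()S)=>((()())()())

S => (S)   [S → ( S )]
(S) => (SS)   [S → S S]
(SS) => (SSS)   [S → S S]
(SSS) => ((S)SS)   [S → ( S )]
((S)SS) => ((SS)SS)   [S → S S]
((SS)SS) => ((()S)SS)   [S → ( )]
((()S)SS) => ((()())SS)   [S → ( )]
((()())SS) => ((()())()S)   [S → ( )]
((()())()S) => ((()())()())   [S → ( )]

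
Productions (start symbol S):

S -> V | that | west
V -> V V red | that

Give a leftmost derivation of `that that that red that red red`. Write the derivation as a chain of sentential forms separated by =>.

S => V => V V red => that V red => that V V red red => that V V red V red red => that that V red V red red => that that that red V red red => that that that red that red red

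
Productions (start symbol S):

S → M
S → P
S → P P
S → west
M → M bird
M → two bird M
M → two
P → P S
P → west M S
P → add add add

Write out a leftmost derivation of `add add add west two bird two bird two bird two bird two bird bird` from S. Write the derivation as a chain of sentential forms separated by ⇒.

S ⇒ P P ⇒ add add add P ⇒ add add add west M S ⇒ add add add west two bird M S ⇒ add add add west two bird M bird S ⇒ add add add west two bird two bird M bird S ⇒ add add add west two bird two bird two bird S ⇒ add add add west two bird two bird two bird M ⇒ add add add west two bird two bird two bird M bird ⇒ add add add west two bird two bird two bird M bird bird ⇒ add add add west two bird two bird two bird two bird M bird bird ⇒ add add add west two bird two bird two bird two bird two bird bird

S ⇒ P P   [S → P P]
P P ⇒ add add add P   [P → add add add]
add add add P ⇒ add add add west M S   [P → west M S]
add add add west M S ⇒ add add add west two bird M S   [M → two bird M]
add add add west two bird M S ⇒ add add add west two bird M bird S   [M → M bird]
add add add west two bird M bird S ⇒ add add add west two bird two bird M bird S   [M → two bird M]
add add add west two bird two bird M bird S ⇒ add add add west two bird two bird two bird S   [M → two]
add add add west two bird two bird two bird S ⇒ add add add west two bird two bird two bird M   [S → M]
add add add west two bird two bird two bird M ⇒ add add add west two bird two bird two bird M bird   [M → M bird]
add add add west two bird two bird two bird M bird ⇒ add add add west two bird two bird two bird M bird bird   [M → M bird]
add add add west two bird two bird two bird M bird bird ⇒ add add add west two bird two bird two bird two bird M bird bird   [M → two bird M]
add add add west two bird two bird two bird two bird M bird bird ⇒ add add add west two bird two bird two bird two bird two bird bird   [M → two]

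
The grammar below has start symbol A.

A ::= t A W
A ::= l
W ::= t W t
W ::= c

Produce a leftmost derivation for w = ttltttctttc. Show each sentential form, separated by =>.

A => tAW   [A ::= t A W]
tAW => ttAWW   [A ::= t A W]
ttAWW => ttlWW   [A ::= l]
ttlWW => ttltWtW   [W ::= t W t]
ttltWtW => ttlttWttW   [W ::= t W t]
ttlttWttW => ttltttWtttW   [W ::= t W t]
ttltttWtttW => ttltttctttW   [W ::= c]
ttltttctttW => ttltttctttc   [W ::= c]

A=>tAW=>ttAWW=>ttlWW=>ttltWtW=>ttlttWttW=>ttltttWtttW=>ttltttctttW=>ttltttctttc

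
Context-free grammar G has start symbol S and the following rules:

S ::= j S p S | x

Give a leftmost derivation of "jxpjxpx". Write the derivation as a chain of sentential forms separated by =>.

S => jSpS => jxpS => jxpjSpS => jxpjxpS => jxpjxpx

S => jSpS   [S ::= j S p S]
jSpS => jxpS   [S ::= x]
jxpS => jxpjSpS   [S ::= j S p S]
jxpjSpS => jxpjxpS   [S ::= x]
jxpjxpS => jxpjxpx   [S ::= x]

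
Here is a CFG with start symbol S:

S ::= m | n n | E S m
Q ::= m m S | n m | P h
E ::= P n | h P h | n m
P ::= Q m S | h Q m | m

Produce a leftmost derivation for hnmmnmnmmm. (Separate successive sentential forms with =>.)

S=>ESm=>PnSm=>hQmnSm=>hnmmnSm=>hnmmnESmm=>hnmmnPnSmm=>hnmmnmnSmm=>hnmmnmnmmm

S => ESm   [S ::= E S m]
ESm => PnSm   [E ::= P n]
PnSm => hQmnSm   [P ::= h Q m]
hQmnSm => hnmmnSm   [Q ::= n m]
hnmmnSm => hnmmnESmm   [S ::= E S m]
hnmmnESmm => hnmmnPnSmm   [E ::= P n]
hnmmnPnSmm => hnmmnmnSmm   [P ::= m]
hnmmnmnSmm => hnmmnmnmmm   [S ::= m]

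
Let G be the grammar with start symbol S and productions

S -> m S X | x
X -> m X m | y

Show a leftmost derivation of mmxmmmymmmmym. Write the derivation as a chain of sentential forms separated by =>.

S => mSX => mmSXX => mmxXX => mmxmXmX => mmxmmXmmX => mmxmmmXmmmX => mmxmmmymmmX => mmxmmmymmmmXm => mmxmmmymmmmym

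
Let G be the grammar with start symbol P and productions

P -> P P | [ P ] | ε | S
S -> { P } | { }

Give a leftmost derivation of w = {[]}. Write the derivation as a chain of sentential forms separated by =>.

P => PP => SP => {P}P => {[P]}P => {[]}P => {[]}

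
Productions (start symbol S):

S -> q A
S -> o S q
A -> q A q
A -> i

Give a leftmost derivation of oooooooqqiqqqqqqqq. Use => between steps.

S => oSq   [S -> o S q]
oSq => ooSqq   [S -> o S q]
ooSqq => oooSqqq   [S -> o S q]
oooSqqq => ooooSqqqq   [S -> o S q]
ooooSqqqq => oooooSqqqqq   [S -> o S q]
oooooSqqqqq => ooooooSqqqqqq   [S -> o S q]
ooooooSqqqqqq => oooooooSqqqqqqq   [S -> o S q]
oooooooSqqqqqqq => oooooooqAqqqqqqq   [S -> q A]
oooooooqAqqqqqqq => oooooooqqAqqqqqqqq   [A -> q A q]
oooooooqqAqqqqqqqq => oooooooqqiqqqqqqqq   [A -> i]

S => oSq => ooSqq => oooSqqq => ooooSqqqq => oooooSqqqqq => ooooooSqqqqqq => oooooooSqqqqqqq => oooooooqAqqqqqqq => oooooooqqAqqqqqqqq => oooooooqqiqqqqqqqq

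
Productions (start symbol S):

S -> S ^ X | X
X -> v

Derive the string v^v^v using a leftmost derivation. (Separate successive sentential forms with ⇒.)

S ⇒ S^X   [S -> S ^ X]
S^X ⇒ S^X^X   [S -> S ^ X]
S^X^X ⇒ X^X^X   [S -> X]
X^X^X ⇒ v^X^X   [X -> v]
v^X^X ⇒ v^v^X   [X -> v]
v^v^X ⇒ v^v^v   [X -> v]

S ⇒ S^X ⇒ S^X^X ⇒ X^X^X ⇒ v^X^X ⇒ v^v^X ⇒ v^v^v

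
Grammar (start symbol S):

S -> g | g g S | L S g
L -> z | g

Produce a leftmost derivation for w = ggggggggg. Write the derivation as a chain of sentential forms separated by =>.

S => LSg => gSg => gLSgg => ggSgg => ggLSggg => gggSggg => gggLSgggg => ggggSgggg => ggggggggg

S => LSg   [S -> L S g]
LSg => gSg   [L -> g]
gSg => gLSgg   [S -> L S g]
gLSgg => ggSgg   [L -> g]
ggSgg => ggLSggg   [S -> L S g]
ggLSggg => gggSggg   [L -> g]
gggSggg => gggLSgggg   [S -> L S g]
gggLSgggg => ggggSgggg   [L -> g]
ggggSgggg => ggggggggg   [S -> g]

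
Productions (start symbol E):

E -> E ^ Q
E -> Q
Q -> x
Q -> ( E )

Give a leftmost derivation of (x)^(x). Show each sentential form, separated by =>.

E => E^Q => Q^Q => (E)^Q => (Q)^Q => (x)^Q => (x)^(E) => (x)^(Q) => (x)^(x)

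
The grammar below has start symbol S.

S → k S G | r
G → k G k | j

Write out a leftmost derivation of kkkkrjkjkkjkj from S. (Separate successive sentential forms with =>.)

S => kSG   [S → k S G]
kSG => kkSGG   [S → k S G]
kkSGG => kkkSGGG   [S → k S G]
kkkSGGG => kkkkSGGGG   [S → k S G]
kkkkSGGGG => kkkkrGGGG   [S → r]
kkkkrGGGG => kkkkrjGGG   [G → j]
kkkkrjGGG => kkkkrjkGkGG   [G → k G k]
kkkkrjkGkGG => kkkkrjkjkGG   [G → j]
kkkkrjkjkGG => kkkkrjkjkkGkG   [G → k G k]
kkkkrjkjkkGkG => kkkkrjkjkkjkG   [G → j]
kkkkrjkjkkjkG => kkkkrjkjkkjkj   [G → j]

S=>kSG=>kkSGG=>kkkSGGG=>kkkkSGGGG=>kkkkrGGGG=>kkkkrjGGG=>kkkkrjkGkGG=>kkkkrjkjkGG=>kkkkrjkjkkGkG=>kkkkrjkjkkjkG=>kkkkrjkjkkjkj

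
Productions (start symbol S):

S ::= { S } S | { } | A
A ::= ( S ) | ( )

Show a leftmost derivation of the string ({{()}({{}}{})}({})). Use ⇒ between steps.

S ⇒ A ⇒ (S) ⇒ ({S}S) ⇒ ({{S}S}S) ⇒ ({{A}S}S) ⇒ ({{()}S}S) ⇒ ({{()}A}S) ⇒ ({{()}(S)}S) ⇒ ({{()}({S}S)}S) ⇒ ({{()}({{}}S)}S) ⇒ ({{()}({{}}{})}S) ⇒ ({{()}({{}}{})}A) ⇒ ({{()}({{}}{})}(S)) ⇒ ({{()}({{}}{})}({}))

S ⇒ A   [S ::= A]
A ⇒ (S)   [A ::= ( S )]
(S) ⇒ ({S}S)   [S ::= { S } S]
({S}S) ⇒ ({{S}S}S)   [S ::= { S } S]
({{S}S}S) ⇒ ({{A}S}S)   [S ::= A]
({{A}S}S) ⇒ ({{()}S}S)   [A ::= ( )]
({{()}S}S) ⇒ ({{()}A}S)   [S ::= A]
({{()}A}S) ⇒ ({{()}(S)}S)   [A ::= ( S )]
({{()}(S)}S) ⇒ ({{()}({S}S)}S)   [S ::= { S } S]
({{()}({S}S)}S) ⇒ ({{()}({{}}S)}S)   [S ::= { }]
({{()}({{}}S)}S) ⇒ ({{()}({{}}{})}S)   [S ::= { }]
({{()}({{}}{})}S) ⇒ ({{()}({{}}{})}A)   [S ::= A]
({{()}({{}}{})}A) ⇒ ({{()}({{}}{})}(S))   [A ::= ( S )]
({{()}({{}}{})}(S)) ⇒ ({{()}({{}}{})}({}))   [S ::= { }]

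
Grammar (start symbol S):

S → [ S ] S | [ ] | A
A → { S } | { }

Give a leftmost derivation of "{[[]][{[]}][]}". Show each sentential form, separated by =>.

S => A => {S} => {[S]S} => {[[]]S} => {[[]][S]S} => {[[]][A]S} => {[[]][{S}]S} => {[[]][{[]}]S} => {[[]][{[]}][]}

S => A   [S → A]
A => {S}   [A → { S }]
{S} => {[S]S}   [S → [ S ] S]
{[S]S} => {[[]]S}   [S → [ ]]
{[[]]S} => {[[]][S]S}   [S → [ S ] S]
{[[]][S]S} => {[[]][A]S}   [S → A]
{[[]][A]S} => {[[]][{S}]S}   [A → { S }]
{[[]][{S}]S} => {[[]][{[]}]S}   [S → [ ]]
{[[]][{[]}]S} => {[[]][{[]}][]}   [S → [ ]]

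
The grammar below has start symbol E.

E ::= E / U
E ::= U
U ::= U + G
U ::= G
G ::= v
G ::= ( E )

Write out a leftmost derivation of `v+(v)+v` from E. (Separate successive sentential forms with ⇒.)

E ⇒ U ⇒ U+G ⇒ U+G+G ⇒ G+G+G ⇒ v+G+G ⇒ v+(E)+G ⇒ v+(U)+G ⇒ v+(G)+G ⇒ v+(v)+G ⇒ v+(v)+v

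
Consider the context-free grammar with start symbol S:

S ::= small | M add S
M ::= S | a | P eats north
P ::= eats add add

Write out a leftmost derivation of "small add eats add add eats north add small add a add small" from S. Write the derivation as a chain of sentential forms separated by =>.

S => M add S => S add S => small add S => small add M add S => small add S add S => small add M add S add S => small add P eats north add S add S => small add eats add add eats north add S add S => small add eats add add eats north add small add S => small add eats add add eats north add small add M add S => small add eats add add eats north add small add a add S => small add eats add add eats north add small add a add small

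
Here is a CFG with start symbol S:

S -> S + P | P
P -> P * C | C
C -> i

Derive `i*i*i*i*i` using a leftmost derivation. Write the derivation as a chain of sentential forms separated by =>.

S => P => P*C => P*C*C => P*C*C*C => P*C*C*C*C => C*C*C*C*C => i*C*C*C*C => i*i*C*C*C => i*i*i*C*C => i*i*i*i*C => i*i*i*i*i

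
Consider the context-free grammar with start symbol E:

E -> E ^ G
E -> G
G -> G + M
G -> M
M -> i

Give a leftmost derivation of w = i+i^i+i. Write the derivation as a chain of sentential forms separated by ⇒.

E ⇒ E^G   [E -> E ^ G]
E^G ⇒ G^G   [E -> G]
G^G ⇒ G+M^G   [G -> G + M]
G+M^G ⇒ M+M^G   [G -> M]
M+M^G ⇒ i+M^G   [M -> i]
i+M^G ⇒ i+i^G   [M -> i]
i+i^G ⇒ i+i^G+M   [G -> G + M]
i+i^G+M ⇒ i+i^M+M   [G -> M]
i+i^M+M ⇒ i+i^i+M   [M -> i]
i+i^i+M ⇒ i+i^i+i   [M -> i]

E⇒E^G⇒G^G⇒G+M^G⇒M+M^G⇒i+M^G⇒i+i^G⇒i+i^G+M⇒i+i^M+M⇒i+i^i+M⇒i+i^i+i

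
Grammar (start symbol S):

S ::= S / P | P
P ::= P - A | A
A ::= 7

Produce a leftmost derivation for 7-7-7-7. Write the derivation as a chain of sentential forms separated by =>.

S=>P=>P-A=>P-A-A=>P-A-A-A=>A-A-A-A=>7-A-A-A=>7-7-A-A=>7-7-7-A=>7-7-7-7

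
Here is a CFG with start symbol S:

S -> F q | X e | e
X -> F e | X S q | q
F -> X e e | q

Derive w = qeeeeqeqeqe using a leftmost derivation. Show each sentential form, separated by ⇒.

S ⇒ Xe ⇒ XSqe ⇒ XSqSqe ⇒ XSqSqSqe ⇒ FeSqSqSqe ⇒ XeeeSqSqSqe ⇒ qeeeSqSqSqe ⇒ qeeeeqSqSqe ⇒ qeeeeqeqSqe ⇒ qeeeeqeqeqe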